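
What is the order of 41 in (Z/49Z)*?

ord(41) | φ(49) = φ(7^2) = 7·(7−1) = 42 = 2 · 3 · 7.
Divisors of 42: 1, 2, 3, 6, 7, 14, 21, 42.
Evaluate successive powers at the divisors of 42:
41^1 ≡ 41 (mod 49)
41^2 ≡ 15 (mod 49)
41^3 ≡ 27 (mod 49)
41^6 ≡ 43 (mod 49)
41^7 ≡ 48 (mod 49)
41^14 ≡ 1 (mod 49) ✓
So ord_49(41) = 14.

14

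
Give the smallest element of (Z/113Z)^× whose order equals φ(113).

3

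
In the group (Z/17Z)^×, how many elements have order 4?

φ(17) = 17 − 1 = 16 = 2^4.
Since (Z/17Z)^× is cyclic of order 16, the number of elements of order d is φ(d) when d | 16 and 0 otherwise.
4 = 2^2 divides 16, and φ(4) = 2.

2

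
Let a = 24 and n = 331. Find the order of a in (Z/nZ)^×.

ord(24) | φ(331) = 331 − 1 = 330 = 2 · 3 · 5 · 11.
Divisors of 330: 1, 2, 3, 5, 6, 10, 11, 15, 22, 30, 33, 55, 66, 110, 165, 330.
Check 24^d mod 331 for each divisor in increasing order:
24^1 ≡ 24
24^2 ≡ 245
24^3 ≡ 253
24^5 ≡ 88
24^6 ≡ 126
24^10 ≡ 131
24^11 ≡ 165
24^15 ≡ 274
24^22 ≡ 83
24^30 ≡ 270
24^33 ≡ 124
24^55 ≡ 31
24^66 ≡ 150
24^110 ≡ 299
24^165 ≡ 1
Hence ord(24) = 165.

165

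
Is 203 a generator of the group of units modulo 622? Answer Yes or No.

φ(622) = φ(2)·φ(311) = 1·310 = 310 = 2 · 5 · 31.
Test 203^(310/q) mod 622 for each prime factor q of 310:
203^155 ≡ 621 (mod 622)  [q = 2: ≢ 1 ✓]
203^62 ≡ 347 (mod 622)  [q = 5: ≢ 1 ✓]
203^10 ≡ 581 (mod 622)  [q = 31: ≢ 1 ✓]
All checks pass, so 203 has order 310 and is a primitive root modulo 622.

Yes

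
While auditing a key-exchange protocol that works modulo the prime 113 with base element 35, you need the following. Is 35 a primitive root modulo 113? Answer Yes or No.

φ(113) = 113 − 1 = 112 = 2^4 · 7.
It suffices to check that the order of 35 is not a proper divisor of 112: compute 35^(112/q) for q ∈ {2, 7}.
35^56 ≡ 112 (mod 113)  [q = 2: ≢ 1 ✓]
35^16 ≡ 1 (mod 113)  [q = 7: ≡ 1 ✗]
35^16 ≡ 1 shows ord(35) | 16, strictly less than φ(113); not a primitive root.

No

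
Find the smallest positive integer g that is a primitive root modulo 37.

φ(37) = 37 − 1 = 36 = 2^2 · 3^2.
Test candidates g = 2, 3, … against the prime factors q ∈ {2, 3} of φ(37): g is a generator iff g^(36/q) ≢ 1 for every such q.
g = 2: 2^18 ≡ 36; 2^12 ≡ 26 — none is 1, so 2 is a primitive root.
The smallest primitive root modulo 37 is 2.

2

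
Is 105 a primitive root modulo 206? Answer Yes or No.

φ(206) = φ(2)·φ(103) = 1·102 = 102 = 2 · 3 · 17.
Test 105^(102/q) mod 206 for each prime factor q of 102:
105^51 ≡ 1 (mod 206)  [q = 2: ≡ 1 ✗]
105^34 ≡ 149 (mod 206)  [q = 3: ≢ 1 ✓]
105^6 ≡ 167 (mod 206)  [q = 17: ≢ 1 ✓]
The check at q = 2 fails, so 105 generates a proper subgroup.

No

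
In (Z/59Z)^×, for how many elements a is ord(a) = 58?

28

φ(59) = 59 − 1 = 58 = 2 · 29.
In a cyclic group of order 58, there are φ(d) elements of order d for each divisor d of 58, and zero for non-divisors.
58 = 2 · 29 divides 58, and φ(58) = 28.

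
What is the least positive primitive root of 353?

3

φ(353) = 353 − 1 = 352 = 2^5 · 11.
g is a primitive root iff g^(352/q) ≢ 1 (mod 353) for each prime q ∈ {2, 11}.
g = 2: 2^176 ≡ 1 — hits 1, so not a primitive root.
g = 3: 3^176 ≡ 352; 3^32 ≡ 140 — none is 1, so 3 is a primitive root.
The smallest primitive root modulo 353 is 3.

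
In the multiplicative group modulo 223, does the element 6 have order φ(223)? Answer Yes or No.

Yes

φ(223) = 223 − 1 = 222 = 2 · 3 · 37.
Test 6^(222/q) mod 223 for each prime factor q of 222:
6^111 ≡ 222 (mod 223)  [q = 2: ≢ 1 ✓]
6^74 ≡ 183 (mod 223)  [q = 3: ≢ 1 ✓]
6^6 ≡ 49 (mod 223)  [q = 37: ≢ 1 ✓]
None equal 1, so ord_223(6) = 222: 6 is a primitive root.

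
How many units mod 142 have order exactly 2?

φ(142) = φ(2)·φ(71) = 1·70 = 70 = 2 · 5 · 7.
In a cyclic group of order 70, there are φ(d) elements of order d for each divisor d of 70, and zero for non-divisors.
2 | 70, and φ(2) = 2 − 1 = 1.

1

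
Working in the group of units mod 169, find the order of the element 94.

By Lagrange's theorem, ord_169(94) divides φ(169) = φ(13^2) = 13·(13−1) = 156 = 2^2 · 3 · 13.
Divisors of 156: 1, 2, 3, 4, 6, 12, 13, 26, 39, 52, 78, 156.
Check 94^d mod 169 for each divisor in increasing order:
94^1 ≡ 94
94^2 ≡ 48
94^3 ≡ 118
94^4 ≡ 107
94^6 ≡ 66
94^12 ≡ 131
94^13 ≡ 146
94^26 ≡ 22
94^39 ≡ 1
The smallest such exponent is 39, so the order of 94 is 39.

39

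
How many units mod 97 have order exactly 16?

φ(97) = 97 − 1 = 96 = 2^5 · 3.
Since (Z/97Z)^× is cyclic of order 96, the number of elements of order d is φ(d) when d | 96 and 0 otherwise.
16 = 2^4 divides 96, and φ(16) = 8.

8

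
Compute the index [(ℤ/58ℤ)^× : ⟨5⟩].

2

ord(5) | φ(58) = φ(2)·φ(29) = 1·28 = 28 = 2^2 · 7.
Divisors of 28: 1, 2, 4, 7, 14, 28.
Evaluate successive powers at the divisors of 28:
5^1 ≡ 5 (mod 58)
5^2 ≡ 25 (mod 58)
5^4 ≡ 45 (mod 58)
5^7 ≡ 57 (mod 58)
5^14 ≡ 1 (mod 58) ✓
So ord_58(5) = 14, hence |⟨5⟩| = 14.
The index is φ(58) / ord(5) = 28 / 14 = 2.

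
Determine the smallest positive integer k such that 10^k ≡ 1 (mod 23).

Since 10 ∈ (Z/23Z)^×, its order divides φ(23) = 23 − 1 = 22 = 2 · 11.
Divisors of 22: 1, 2, 11, 22.
Evaluate successive powers at the divisors of 22:
10^1 ≡ 10 (mod 23)
10^2 ≡ 8 (mod 23)
10^11 ≡ 22 (mod 23)
10^22 ≡ 1 (mod 23) ✓
The smallest such exponent is 22, so the order of 10 is 22.

22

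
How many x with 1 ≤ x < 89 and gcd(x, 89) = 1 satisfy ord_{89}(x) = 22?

φ(89) = 89 − 1 = 88 = 2^3 · 11.
Since (Z/89Z)^× is cyclic of order 88, the number of elements of order d is φ(d) when d | 88 and 0 otherwise.
22 = 2 · 11 divides 88, and φ(22) = 10.

10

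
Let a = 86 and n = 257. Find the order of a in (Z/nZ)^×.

ord(86) | φ(257) = 257 − 1 = 256 = 2^8.
Divisors of 256: 1, 2, 4, 8, 16, 32, 64, 128, 256.
Compute 86^d (mod 257) for the divisors d until we hit 1:
86^1 ≡ 86 (mod 257)
86^2 ≡ 200 (mod 257)
86^4 ≡ 165 (mod 257)
86^8 ≡ 240 (mod 257)
86^16 ≡ 32 (mod 257)
86^32 ≡ 253 (mod 257)
86^64 ≡ 16 (mod 257)
86^128 ≡ 256 (mod 257)
86^256 ≡ 1 (mod 257) ✓
Hence ord(86) = 256.

256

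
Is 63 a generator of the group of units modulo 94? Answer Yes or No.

No

φ(94) = φ(2)·φ(47) = 1·46 = 46 = 2 · 23.
It suffices to check that the order of 63 is not a proper divisor of 46: compute 63^(46/q) for q ∈ {2, 23}.
63^23 ≡ 1 (mod 94)  [q = 2: ≡ 1 ✗]
63^2 ≡ 21 (mod 94)  [q = 23: ≢ 1 ✓]
The check at q = 2 fails, so 63 generates a proper subgroup.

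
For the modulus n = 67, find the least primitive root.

φ(67) = 67 − 1 = 66 = 2 · 3 · 11.
Test candidates g = 2, 3, … against the prime factors q ∈ {2, 3, 11} of φ(67): g is a generator iff g^(66/q) ≢ 1 for every such q.
g = 2: 2^33 ≡ 66; 2^22 ≡ 37; 2^6 ≡ 64 — none is 1, so 2 is a primitive root.
The smallest primitive root modulo 67 is 2.

2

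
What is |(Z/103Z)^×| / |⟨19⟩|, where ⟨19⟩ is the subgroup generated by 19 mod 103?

By Lagrange's theorem, ord_103(19) divides φ(103) = 103 − 1 = 102 = 2 · 3 · 17.
Divisors of 102: 1, 2, 3, 6, 17, 34, 51, 102.
Check 19^d mod 103 for each divisor in increasing order:
19^1 ≡ 19
19^2 ≡ 52
19^3 ≡ 61
19^6 ≡ 13
19^17 ≡ 56
19^34 ≡ 46
19^51 ≡ 1
So ord_103(19) = 51, hence |⟨19⟩| = 51.
Index = |(Z/103Z)^×| / |⟨19⟩| = 102 / 51 = 2.

2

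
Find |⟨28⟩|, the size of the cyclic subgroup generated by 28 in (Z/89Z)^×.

Since 28 ∈ (Z/89Z)^×, its order divides φ(89) = 89 − 1 = 88 = 2^3 · 11.
Divisors of 88: 1, 2, 4, 8, 11, 22, 44, 88.
Compute 28^d (mod 89) for the divisors d until we hit 1:
28^1 ≡ 28 (mod 89)
28^2 ≡ 72 (mod 89)
28^4 ≡ 22 (mod 89)
28^8 ≡ 39 (mod 89)
28^11 ≡ 37 (mod 89)
28^22 ≡ 34 (mod 89)
28^44 ≡ 88 (mod 89)
28^88 ≡ 1 (mod 89) ✓
So ord_89(28) = 88.

88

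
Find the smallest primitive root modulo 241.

φ(241) = 241 − 1 = 240 = 2^4 · 3 · 5.
Test candidates g = 2, 3, … against the prime factors q ∈ {2, 3, 5} of φ(241): g is a generator iff g^(240/q) ≢ 1 for every such q.
g = 2: 2^120 ≡ 1 — hits 1, so not a primitive root.
g = 3: 3^120 ≡ 1 — hits 1, so not a primitive root.
g = 4: 4^120 ≡ 1 — hits 1, so not a primitive root.
g = 5: 5^120 ≡ 1 — hits 1, so not a primitive root.
g = 6: 6^120 ≡ 1 — hits 1, so not a primitive root.
g = 7: 7^120 ≡ 240; 7^80 ≡ 15; 7^48 ≡ 91 — none is 1, so 7 is a primitive root.
So 7 is the smallest generator of (Z/241Z)^×.

7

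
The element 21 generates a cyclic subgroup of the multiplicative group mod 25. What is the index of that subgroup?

4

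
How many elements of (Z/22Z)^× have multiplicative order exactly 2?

1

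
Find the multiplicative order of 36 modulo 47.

By Lagrange's theorem, ord_47(36) divides φ(47) = 47 − 1 = 46 = 2 · 23.
Divisors of 46: 1, 2, 23, 46.
Compute 36^d (mod 47) for the divisors d until we hit 1:
36^1 ≡ 36
36^2 ≡ 27
36^23 ≡ 1
Therefore the multiplicative order of 36 modulo 47 is 23.

23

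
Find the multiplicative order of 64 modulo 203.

14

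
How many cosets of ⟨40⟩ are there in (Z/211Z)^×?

15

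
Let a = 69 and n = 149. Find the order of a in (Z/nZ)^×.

74

The order of 69 must divide φ(149) = 149 − 1 = 148 = 2^2 · 37.
Divisors of 148: 1, 2, 4, 37, 74, 148.
Check 69^d mod 149 for each divisor in increasing order:
69^1 ≡ 69
69^2 ≡ 142
69^4 ≡ 49
69^37 ≡ 148
69^74 ≡ 1
The smallest such exponent is 74, so the order of 69 is 74.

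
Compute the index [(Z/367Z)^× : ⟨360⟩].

ord(360) | φ(367) = 367 − 1 = 366 = 2 · 3 · 61.
Divisors of 366: 1, 2, 3, 6, 61, 122, 183, 366.
Compute 360^d (mod 367) for the divisors d until we hit 1:
360^1 ≡ 360 (mod 367)
360^2 ≡ 49 (mod 367)
360^3 ≡ 24 (mod 367)
360^6 ≡ 209 (mod 367)
360^61 ≡ 366 (mod 367)
360^122 ≡ 1 (mod 367) ✓
The order of 360 is 122, so the subgroup it generates has 122 elements.
[(Z/367Z)^× : ⟨360⟩] = 366/122 = 3.

3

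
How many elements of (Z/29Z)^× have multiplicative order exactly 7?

φ(29) = 29 − 1 = 28 = 2^2 · 7.
Since (Z/29Z)^× is cyclic of order 28, the number of elements of order d is φ(d) when d | 28 and 0 otherwise.
7 | 28, and φ(7) = 7 − 1 = 6.

6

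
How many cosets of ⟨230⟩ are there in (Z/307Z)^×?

Since 230 ∈ (Z/307Z)^×, its order divides φ(307) = 307 − 1 = 306 = 2 · 3^2 · 17.
Divisors of 306: 1, 2, 3, 6, 9, 17, 18, 34, 51, 102, 153, 306.
Evaluate successive powers at the divisors of 306:
230^1 ≡ 230 (mod 307)
230^2 ≡ 96 (mod 307)
230^3 ≡ 283 (mod 307)
230^6 ≡ 269 (mod 307)
230^9 ≡ 298 (mod 307)
230^17 ≡ 290 (mod 307)
230^18 ≡ 81 (mod 307)
230^34 ≡ 289 (mod 307)
230^51 ≡ 306 (mod 307)
230^102 ≡ 1 (mod 307) ✓
Thus |⟨230⟩| = ord(230) = 102.
[(Z/307Z)^× : ⟨230⟩] = 306/102 = 3.

3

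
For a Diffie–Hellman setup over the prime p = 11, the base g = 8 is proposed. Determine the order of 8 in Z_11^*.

10

ord(8) | φ(11) = 11 − 1 = 10 = 2 · 5.
Divisors of 10: 1, 2, 5, 10.
Compute 8^d (mod 11) for the divisors d until we hit 1:
8^1 ≡ 8 (mod 11)
8^2 ≡ 9 (mod 11)
8^5 ≡ 10 (mod 11)
8^10 ≡ 1 (mod 11) ✓
The smallest such exponent is 10, so the order of 8 is 10.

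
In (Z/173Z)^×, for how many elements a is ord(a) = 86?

φ(173) = 173 − 1 = 172 = 2^2 · 43.
(Z/173Z)^× is cyclic (|G| = 172); a cyclic group of order m has exactly φ(d) elements of each order d | m, and none otherwise.
86 = 2 · 43 divides 172, and φ(86) = 42.

42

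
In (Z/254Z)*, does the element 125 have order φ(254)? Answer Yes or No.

No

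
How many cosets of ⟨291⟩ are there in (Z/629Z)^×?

The order of 291 must divide φ(629) = φ(17·37) = (17−1)·(37−1) = 16·36 = 576 = 2^6 · 3^2.
Divisors of 576: 1, 2, 3, 4, 6, 8, 9, 12, 16, 18, 24, 32, 36, 48, 64, 72, 96, 144, 192, 288, 576.
Test each divisor d:
291^1 ≡ 291 (mod 629)
291^2 ≡ 395 (mod 629)
291^3 ≡ 467 (mod 629)
291^4 ≡ 33 (mod 629)
291^6 ≡ 455 (mod 629)
291^8 ≡ 460 (mod 629)
291^9 ≡ 512 (mod 629)
291^12 ≡ 84 (mod 629)
291^16 ≡ 256 (mod 629)
291^18 ≡ 480 (mod 629)
291^24 ≡ 137 (mod 629)
291^32 ≡ 120 (mod 629)
291^36 ≡ 186 (mod 629)
291^48 ≡ 528 (mod 629)
291^64 ≡ 562 (mod 629)
291^72 ≡ 1 (mod 629) ✓
The order of 291 is 72, so the subgroup it generates has 72 elements.
[(Z/629Z)^× : ⟨291⟩] = 576/72 = 8.

8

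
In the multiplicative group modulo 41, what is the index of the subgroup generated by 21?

2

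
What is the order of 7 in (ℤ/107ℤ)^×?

Since 7 ∈ (Z/107Z)^×, its order divides φ(107) = 107 − 1 = 106 = 2 · 53.
Divisors of 106: 1, 2, 53, 106.
Check 7^d mod 107 for each divisor in increasing order:
7^1 ≡ 7
7^2 ≡ 49
7^53 ≡ 106
7^106 ≡ 1
So ord_107(7) = 106.

106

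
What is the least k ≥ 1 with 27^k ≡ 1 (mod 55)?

20

By Lagrange's theorem, ord_55(27) divides φ(55) = φ(5·11) = (5−1)·(11−1) = 4·10 = 40 = 2^3 · 5.
Divisors of 40: 1, 2, 4, 5, 8, 10, 20, 40.
Test each divisor d:
27^1 ≡ 27
27^2 ≡ 14
27^4 ≡ 31
27^5 ≡ 12
27^8 ≡ 26
27^10 ≡ 34
27^20 ≡ 1
So ord_55(27) = 20.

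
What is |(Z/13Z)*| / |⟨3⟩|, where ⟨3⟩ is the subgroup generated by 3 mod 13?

By Lagrange's theorem, ord_13(3) divides φ(13) = 13 − 1 = 12 = 2^2 · 3.
Divisors of 12: 1, 2, 3, 4, 6, 12.
Compute 3^d (mod 13) for the divisors d until we hit 1:
3^1 ≡ 3 (mod 13)
3^2 ≡ 9 (mod 13)
3^3 ≡ 1 (mod 13) ✓
The order of 3 is 3, so the subgroup it generates has 3 elements.
[(Z/13Z)^× : ⟨3⟩] = 12/3 = 4.

4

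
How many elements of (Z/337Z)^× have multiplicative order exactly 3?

2

φ(337) = 337 − 1 = 336 = 2^4 · 3 · 7.
In a cyclic group of order 336, there are φ(d) elements of order d for each divisor d of 336, and zero for non-divisors.
3 | 336, and φ(3) = 3 − 1 = 2.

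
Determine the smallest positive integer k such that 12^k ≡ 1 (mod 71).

35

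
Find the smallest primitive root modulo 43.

φ(43) = 43 − 1 = 42 = 2 · 3 · 7.
g is a primitive root iff g^(42/q) ≢ 1 (mod 43) for each prime q ∈ {2, 3, 7}.
g = 2: 2^21 ≡ 42; 2^14 ≡ 1 — hits 1, so not a primitive root.
g = 3: 3^21 ≡ 42; 3^14 ≡ 36; 3^6 ≡ 41 — none is 1, so 3 is a primitive root.
So 3 is the smallest generator of (Z/43Z)^×.

3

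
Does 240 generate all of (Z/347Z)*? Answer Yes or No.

Yes

φ(347) = 347 − 1 = 346 = 2 · 173.
An element g generates (Z/347Z)^× iff g^(346/q) ≢ 1 (mod 347) for each prime q ∈ {2, 173}.
240^173 ≡ 346 (mod 347)  [q = 2: ≢ 1 ✓]
240^2 ≡ 345 (mod 347)  [q = 173: ≢ 1 ✓]
None equal 1, so ord_347(240) = 346: 240 is a primitive root.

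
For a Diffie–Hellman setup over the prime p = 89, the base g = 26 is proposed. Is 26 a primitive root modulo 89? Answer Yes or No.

φ(89) = 89 − 1 = 88 = 2^3 · 11.
It suffices to check that the order of 26 is not a proper divisor of 88: compute 26^(88/q) for q ∈ {2, 11}.
26^44 ≡ 88 (mod 89)  [q = 2: ≢ 1 ✓]
26^8 ≡ 8 (mod 89)  [q = 11: ≢ 1 ✓]
None equal 1, so ord_89(26) = 88: 26 is a primitive root.

Yes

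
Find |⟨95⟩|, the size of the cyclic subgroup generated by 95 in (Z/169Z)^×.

78

By Lagrange's theorem, ord_169(95) divides φ(169) = φ(13^2) = 13·(13−1) = 156 = 2^2 · 3 · 13.
Divisors of 156: 1, 2, 3, 4, 6, 12, 13, 26, 39, 52, 78, 156.
Test each divisor d:
95^1 ≡ 95 (mod 169)
95^2 ≡ 68 (mod 169)
95^3 ≡ 38 (mod 169)
95^4 ≡ 61 (mod 169)
95^6 ≡ 92 (mod 169)
95^12 ≡ 14 (mod 169)
95^13 ≡ 147 (mod 169)
95^26 ≡ 146 (mod 169)
95^39 ≡ 168 (mod 169)
95^52 ≡ 22 (mod 169)
95^78 ≡ 1 (mod 169) ✓
Therefore the multiplicative order of 95 modulo 169 is 78.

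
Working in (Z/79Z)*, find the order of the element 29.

ord(29) | φ(79) = 79 − 1 = 78 = 2 · 3 · 13.
Divisors of 78: 1, 2, 3, 6, 13, 26, 39, 78.
Check 29^d mod 79 for each divisor in increasing order:
29^1 ≡ 29 (mod 79)
29^2 ≡ 51 (mod 79)
29^3 ≡ 57 (mod 79)
29^6 ≡ 10 (mod 79)
29^13 ≡ 56 (mod 79)
29^26 ≡ 55 (mod 79)
29^39 ≡ 78 (mod 79)
29^78 ≡ 1 (mod 79) ✓
Hence ord(29) = 78.

78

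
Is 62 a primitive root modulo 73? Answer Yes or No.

φ(73) = 73 − 1 = 72 = 2^3 · 3^2.
An element g generates (Z/73Z)^× iff g^(72/q) ≢ 1 (mod 73) for each prime q ∈ {2, 3}.
62^36 ≡ 72 (mod 73)  [q = 2: ≢ 1 ✓]
62^24 ≡ 8 (mod 73)  [q = 3: ≢ 1 ✓]
All checks pass, so 62 has order 72 and is a primitive root modulo 73.

Yes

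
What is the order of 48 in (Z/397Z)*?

198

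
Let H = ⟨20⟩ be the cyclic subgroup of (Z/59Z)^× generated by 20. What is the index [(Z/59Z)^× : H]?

2

Since 20 ∈ (Z/59Z)^×, its order divides φ(59) = 59 − 1 = 58 = 2 · 29.
Divisors of 58: 1, 2, 29, 58.
Evaluate successive powers at the divisors of 58:
20^1 ≡ 20 (mod 59)
20^2 ≡ 46 (mod 59)
20^29 ≡ 1 (mod 59) ✓
So ord_59(20) = 29, hence |⟨20⟩| = 29.
The index is φ(59) / ord(20) = 58 / 29 = 2.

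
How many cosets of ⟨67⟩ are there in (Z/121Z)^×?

10

Since 67 ∈ (Z/121Z)^×, its order divides φ(121) = φ(11^2) = 11·(11−1) = 110 = 2 · 5 · 11.
Divisors of 110: 1, 2, 5, 10, 11, 22, 55, 110.
Compute 67^d (mod 121) for the divisors d until we hit 1:
67^1 ≡ 67 (mod 121)
67^2 ≡ 12 (mod 121)
67^5 ≡ 89 (mod 121)
67^10 ≡ 56 (mod 121)
67^11 ≡ 1 (mod 121) ✓
The order of 67 is 11, so the subgroup it generates has 11 elements.
[(Z/121Z)^× : ⟨67⟩] = 110/11 = 10.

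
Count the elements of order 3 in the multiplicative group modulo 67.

2

φ(67) = 67 − 1 = 66 = 2 · 3 · 11.
(Z/67Z)^× is cyclic (|G| = 66); a cyclic group of order m has exactly φ(d) elements of each order d | m, and none otherwise.
3 | 66, and φ(3) = 3 − 1 = 2.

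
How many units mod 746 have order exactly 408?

0

φ(746) = φ(2)·φ(373) = 1·372 = 372 = 2^2 · 3 · 31.
Since (Z/746Z)^× is cyclic of order 372, the number of elements of order d is φ(d) when d | 372 and 0 otherwise.
Here 372 is not a multiple of 408, so there are no elements of order 408.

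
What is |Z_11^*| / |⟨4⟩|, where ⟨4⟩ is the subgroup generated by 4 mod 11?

2

The order of 4 must divide φ(11) = 11 − 1 = 10 = 2 · 5.
Divisors of 10: 1, 2, 5, 10.
Test each divisor d:
4^1 ≡ 4
4^2 ≡ 5
4^5 ≡ 1
The order of 4 is 5, so the subgroup it generates has 5 elements.
[(Z/11Z)^× : ⟨4⟩] = 10/5 = 2.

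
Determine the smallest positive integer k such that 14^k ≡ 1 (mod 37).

By Lagrange's theorem, ord_37(14) divides φ(37) = 37 − 1 = 36 = 2^2 · 3^2.
Divisors of 36: 1, 2, 3, 4, 6, 9, 12, 18, 36.
Check 14^d mod 37 for each divisor in increasing order:
14^1 ≡ 14 (mod 37)
14^2 ≡ 11 (mod 37)
14^3 ≡ 6 (mod 37)
14^4 ≡ 10 (mod 37)
14^6 ≡ 36 (mod 37)
14^9 ≡ 31 (mod 37)
14^12 ≡ 1 (mod 37) ✓
Hence ord(14) = 12.

12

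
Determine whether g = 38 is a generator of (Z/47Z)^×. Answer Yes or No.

Yes

φ(47) = 47 − 1 = 46 = 2 · 23.
An element g generates (Z/47Z)^× iff g^(46/q) ≢ 1 (mod 47) for each prime q ∈ {2, 23}.
38^23 ≡ 46 (mod 47)  [q = 2: ≢ 1 ✓]
38^2 ≡ 34 (mod 47)  [q = 23: ≢ 1 ✓]
All checks pass, so 38 has order 46 and is a primitive root modulo 47.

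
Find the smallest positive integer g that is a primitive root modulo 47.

5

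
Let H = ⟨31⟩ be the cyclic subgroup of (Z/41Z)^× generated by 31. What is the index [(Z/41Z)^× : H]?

4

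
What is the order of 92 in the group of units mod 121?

55

Since 92 ∈ (Z/121Z)^×, its order divides φ(121) = φ(11^2) = 11·(11−1) = 110 = 2 · 5 · 11.
Divisors of 110: 1, 2, 5, 10, 11, 22, 55, 110.
Test each divisor d:
92^1 ≡ 92 (mod 121)
92^2 ≡ 115 (mod 121)
92^5 ≡ 45 (mod 121)
92^10 ≡ 89 (mod 121)
92^11 ≡ 81 (mod 121)
92^22 ≡ 27 (mod 121)
92^55 ≡ 1 (mod 121) ✓
So ord_121(92) = 55.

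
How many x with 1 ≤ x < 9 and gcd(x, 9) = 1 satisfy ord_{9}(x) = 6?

2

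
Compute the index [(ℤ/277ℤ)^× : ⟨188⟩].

4

By Lagrange's theorem, ord_277(188) divides φ(277) = 277 − 1 = 276 = 2^2 · 3 · 23.
Divisors of 276: 1, 2, 3, 4, 6, 12, 23, 46, 69, 92, 138, 276.
Check 188^d mod 277 for each divisor in increasing order:
188^1 ≡ 188 (mod 277)
188^2 ≡ 165 (mod 277)
188^3 ≡ 273 (mod 277)
188^4 ≡ 79 (mod 277)
188^6 ≡ 16 (mod 277)
188^12 ≡ 256 (mod 277)
188^23 ≡ 160 (mod 277)
188^46 ≡ 116 (mod 277)
188^69 ≡ 1 (mod 277) ✓
The order of 188 is 69, so the subgroup it generates has 69 elements.
The index is φ(277) / ord(188) = 276 / 69 = 4.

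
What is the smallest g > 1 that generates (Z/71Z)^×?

7

φ(71) = 71 − 1 = 70 = 2 · 5 · 7.
Test candidates g = 2, 3, … against the prime factors q ∈ {2, 5, 7} of φ(71): g is a generator iff g^(70/q) ≢ 1 for every such q.
g = 2: 2^35 ≡ 1 — hits 1, so not a primitive root.
g = 3: 3^35 ≡ 1 — hits 1, so not a primitive root.
g = 4: 4^35 ≡ 1 — hits 1, so not a primitive root.
g = 5: 5^35 ≡ 1 — hits 1, so not a primitive root.
g = 6: 6^35 ≡ 1 — hits 1, so not a primitive root.
g = 7: 7^35 ≡ 70; 7^14 ≡ 54; 7^10 ≡ 45 — none is 1, so 7 is a primitive root.
So 7 is the smallest generator of (Z/71Z)^×.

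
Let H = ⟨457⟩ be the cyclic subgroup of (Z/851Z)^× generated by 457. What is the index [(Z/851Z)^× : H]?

2

By Lagrange's theorem, ord_851(457) divides φ(851) = φ(23·37) = (23−1)·(37−1) = 22·36 = 792 = 2^3 · 3^2 · 11.
Divisors of 792: 1, 2, 3, 4, 6, 8, 9, 11, 12, 18, 22, 24, 33, 36, 44, 66, 72, 88, 99, 132, 198, 264, 396, 792.
Compute 457^d (mod 851) for the divisors d until we hit 1:
457^1 ≡ 457
457^2 ≡ 354
457^3 ≡ 88
457^4 ≡ 219
457^6 ≡ 85
457^8 ≡ 305
457^9 ≡ 672
457^11 ≡ 459
457^12 ≡ 417
457^18 ≡ 554
457^22 ≡ 484
457^24 ≡ 285
457^33 ≡ 45
457^36 ≡ 556
457^44 ≡ 231
457^66 ≡ 323
457^72 ≡ 223
457^88 ≡ 599
457^99 ≡ 68
457^132 ≡ 507
457^198 ≡ 369
457^264 ≡ 47
457^396 ≡ 1
So ord_851(457) = 396, hence |⟨457⟩| = 396.
The index is φ(851) / ord(457) = 792 / 396 = 2.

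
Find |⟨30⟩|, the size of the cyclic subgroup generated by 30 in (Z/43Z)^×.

42

Since 30 ∈ (Z/43Z)^×, its order divides φ(43) = 43 − 1 = 42 = 2 · 3 · 7.
Divisors of 42: 1, 2, 3, 6, 7, 14, 21, 42.
Evaluate successive powers at the divisors of 42:
30^1 ≡ 30
30^2 ≡ 40
30^3 ≡ 39
30^6 ≡ 16
30^7 ≡ 7
30^14 ≡ 6
30^21 ≡ 42
30^42 ≡ 1
Hence ord(30) = 42.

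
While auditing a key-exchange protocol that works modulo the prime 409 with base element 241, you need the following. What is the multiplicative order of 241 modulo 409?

ord(241) | φ(409) = 409 − 1 = 408 = 2^3 · 3 · 17.
Divisors of 408: 1, 2, 3, 4, 6, 8, 12, 17, 24, 34, 51, 68, 102, 136, 204, 408.
Compute 241^d (mod 409) for the divisors d until we hit 1:
241^1 ≡ 241
241^2 ≡ 3
241^3 ≡ 314
241^4 ≡ 9
241^6 ≡ 27
241^8 ≡ 81
241^12 ≡ 320
241^17 ≡ 7
241^24 ≡ 150
241^34 ≡ 49
241^51 ≡ 343
241^68 ≡ 356
241^102 ≡ 266
241^136 ≡ 355
241^204 ≡ 408
241^408 ≡ 1
Hence ord(241) = 408.

408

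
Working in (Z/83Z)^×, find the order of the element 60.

82

The order of 60 must divide φ(83) = 83 − 1 = 82 = 2 · 41.
Divisors of 82: 1, 2, 41, 82.
Check 60^d mod 83 for each divisor in increasing order:
60^1 ≡ 60 (mod 83)
60^2 ≡ 31 (mod 83)
60^41 ≡ 82 (mod 83)
60^82 ≡ 1 (mod 83) ✓
Hence ord(60) = 82.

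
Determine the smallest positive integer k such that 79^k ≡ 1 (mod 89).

44

By Lagrange's theorem, ord_89(79) divides φ(89) = 89 − 1 = 88 = 2^3 · 11.
Divisors of 88: 1, 2, 4, 8, 11, 22, 44, 88.
Compute 79^d (mod 89) for the divisors d until we hit 1:
79^1 ≡ 79 (mod 89)
79^2 ≡ 11 (mod 89)
79^4 ≡ 32 (mod 89)
79^8 ≡ 45 (mod 89)
79^11 ≡ 34 (mod 89)
79^22 ≡ 88 (mod 89)
79^44 ≡ 1 (mod 89) ✓
So ord_89(79) = 44.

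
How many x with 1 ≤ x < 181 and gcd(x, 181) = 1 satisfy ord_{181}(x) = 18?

φ(181) = 181 − 1 = 180 = 2^2 · 3^2 · 5.
(Z/181Z)^× is cyclic (|G| = 180); a cyclic group of order m has exactly φ(d) elements of each order d | m, and none otherwise.
18 = 2 · 3^2 divides 180, and φ(18) = 6.

6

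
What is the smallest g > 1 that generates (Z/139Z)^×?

φ(139) = 139 − 1 = 138 = 2 · 3 · 23.
Test candidates g = 2, 3, … against the prime factors q ∈ {2, 3, 23} of φ(139): g is a generator iff g^(138/q) ≢ 1 for every such q.
g = 2: 2^69 ≡ 138; 2^46 ≡ 96; 2^6 ≡ 64 — none is 1, so 2 is a primitive root.
Hence the least primitive root of 139 is 2.

2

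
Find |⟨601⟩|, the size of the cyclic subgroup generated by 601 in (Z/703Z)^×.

Since 601 ∈ (Z/703Z)^×, its order divides φ(703) = φ(19·37) = (19−1)·(37−1) = 18·36 = 648 = 2^3 · 3^4.
Divisors of 648: 1, 2, 3, 4, 6, 8, 9, 12, 18, 24, 27, 36, 54, 72, 81, 108, 162, 216, 324, 648.
Compute 601^d (mod 703) for the divisors d until we hit 1:
601^1 ≡ 601 (mod 703)
601^2 ≡ 562 (mod 703)
601^3 ≡ 322 (mod 703)
601^4 ≡ 197 (mod 703)
601^6 ≡ 343 (mod 703)
601^8 ≡ 144 (mod 703)
601^9 ≡ 75 (mod 703)
601^12 ≡ 248 (mod 703)
601^18 ≡ 1 (mod 703) ✓
The smallest such exponent is 18, so the order of 601 is 18.

18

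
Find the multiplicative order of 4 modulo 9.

3

ord(4) | φ(9) = φ(3^2) = 3·(3−1) = 6 = 2 · 3.
Divisors of 6: 1, 2, 3, 6.
Compute 4^d (mod 9) for the divisors d until we hit 1:
4^1 ≡ 4
4^2 ≡ 7
4^3 ≡ 1
Therefore the multiplicative order of 4 modulo 9 is 3.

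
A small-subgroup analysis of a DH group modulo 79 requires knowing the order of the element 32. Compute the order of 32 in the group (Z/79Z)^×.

ord(32) | φ(79) = 79 − 1 = 78 = 2 · 3 · 13.
Divisors of 78: 1, 2, 3, 6, 13, 26, 39, 78.
Test each divisor d:
32^1 ≡ 32
32^2 ≡ 76
32^3 ≡ 62
32^6 ≡ 52
32^13 ≡ 23
32^26 ≡ 55
32^39 ≡ 1
Therefore the multiplicative order of 32 modulo 79 is 39.

39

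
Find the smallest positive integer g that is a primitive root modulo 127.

3

φ(127) = 127 − 1 = 126 = 2 · 3^2 · 7.
g is a primitive root iff g^(126/q) ≢ 1 (mod 127) for each prime q ∈ {2, 3, 7}.
g = 2: 2^63 ≡ 1 — hits 1, so not a primitive root.
g = 3: 3^63 ≡ 126; 3^42 ≡ 107; 3^18 ≡ 4 — none is 1, so 3 is a primitive root.
So 3 is the smallest generator of (Z/127Z)^×.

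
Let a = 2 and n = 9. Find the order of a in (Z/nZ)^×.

6

The order of 2 must divide φ(9) = φ(3^2) = 3·(3−1) = 6 = 2 · 3.
Divisors of 6: 1, 2, 3, 6.
Check 2^d mod 9 for each divisor in increasing order:
2^1 ≡ 2 (mod 9)
2^2 ≡ 4 (mod 9)
2^3 ≡ 8 (mod 9)
2^6 ≡ 1 (mod 9) ✓
So ord_9(2) = 6.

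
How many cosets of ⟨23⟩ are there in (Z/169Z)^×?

Since 23 ∈ (Z/169Z)^×, its order divides φ(169) = φ(13^2) = 13·(13−1) = 156 = 2^2 · 3 · 13.
Divisors of 156: 1, 2, 3, 4, 6, 12, 13, 26, 39, 52, 78, 156.
Check 23^d mod 169 for each divisor in increasing order:
23^1 ≡ 23 (mod 169)
23^2 ≡ 22 (mod 169)
23^3 ≡ 168 (mod 169)
23^4 ≡ 146 (mod 169)
23^6 ≡ 1 (mod 169) ✓
The order of 23 is 6, so the subgroup it generates has 6 elements.
The index is φ(169) / ord(23) = 156 / 6 = 26.

26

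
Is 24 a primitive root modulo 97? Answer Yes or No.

No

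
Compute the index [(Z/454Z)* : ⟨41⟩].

1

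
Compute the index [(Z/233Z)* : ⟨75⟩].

Since 75 ∈ (Z/233Z)^×, its order divides φ(233) = 233 − 1 = 232 = 2^3 · 29.
Divisors of 232: 1, 2, 4, 8, 29, 58, 116, 232.
Evaluate successive powers at the divisors of 232:
75^1 ≡ 75 (mod 233)
75^2 ≡ 33 (mod 233)
75^4 ≡ 157 (mod 233)
75^8 ≡ 184 (mod 233)
75^29 ≡ 136 (mod 233)
75^58 ≡ 89 (mod 233)
75^116 ≡ 232 (mod 233)
75^232 ≡ 1 (mod 233) ✓
Thus |⟨75⟩| = ord(75) = 232.
[(Z/233Z)^× : ⟨75⟩] = 232/232 = 1.

1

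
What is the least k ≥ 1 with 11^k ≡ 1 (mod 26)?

12

Since 11 ∈ (Z/26Z)^×, its order divides φ(26) = φ(2)·φ(13) = 1·12 = 12 = 2^2 · 3.
Divisors of 12: 1, 2, 3, 4, 6, 12.
Compute 11^d (mod 26) for the divisors d until we hit 1:
11^1 ≡ 11 (mod 26)
11^2 ≡ 17 (mod 26)
11^3 ≡ 5 (mod 26)
11^4 ≡ 3 (mod 26)
11^6 ≡ 25 (mod 26)
11^12 ≡ 1 (mod 26) ✓
Hence ord(11) = 12.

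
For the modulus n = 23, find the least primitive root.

φ(23) = 23 − 1 = 22 = 2 · 11.
g is a primitive root iff g^(22/q) ≢ 1 (mod 23) for each prime q ∈ {2, 11}.
g = 2: 2^11 ≡ 1 — hits 1, so not a primitive root.
g = 3: 3^11 ≡ 1 — hits 1, so not a primitive root.
g = 4: 4^11 ≡ 1 — hits 1, so not a primitive root.
g = 5: 5^11 ≡ 22; 5^2 ≡ 2 — none is 1, so 5 is a primitive root.
The smallest primitive root modulo 23 is 5.

5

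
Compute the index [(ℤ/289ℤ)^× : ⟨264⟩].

2

ord(264) | φ(289) = φ(17^2) = 17·(17−1) = 272 = 2^4 · 17.
Divisors of 272: 1, 2, 4, 8, 16, 17, 34, 68, 136, 272.
Check 264^d mod 289 for each divisor in increasing order:
264^1 ≡ 264
264^2 ≡ 47
264^4 ≡ 186
264^8 ≡ 205
264^16 ≡ 120
264^17 ≡ 179
264^34 ≡ 251
264^68 ≡ 288
264^136 ≡ 1
So ord_289(264) = 136, hence |⟨264⟩| = 136.
Index = |(Z/289Z)^×| / |⟨264⟩| = 272 / 136 = 2.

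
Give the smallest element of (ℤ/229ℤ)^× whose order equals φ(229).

6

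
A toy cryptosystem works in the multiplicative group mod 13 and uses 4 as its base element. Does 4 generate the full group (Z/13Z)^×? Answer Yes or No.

φ(13) = 13 − 1 = 12 = 2^2 · 3.
Test 4^(12/q) mod 13 for each prime factor q of 12:
4^6 ≡ 1 (mod 13)  [q = 2: ≡ 1 ✗]
4^4 ≡ 9 (mod 13)  [q = 3: ≢ 1 ✓]
The check at q = 2 fails, so 4 generates a proper subgroup.

No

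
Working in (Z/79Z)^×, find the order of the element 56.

6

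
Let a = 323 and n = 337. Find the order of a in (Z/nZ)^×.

168

Since 323 ∈ (Z/337Z)^×, its order divides φ(337) = 337 − 1 = 336 = 2^4 · 3 · 7.
Divisors of 336: 1, 2, 3, 4, 6, 7, 8, 12, 14, 16, 21, 24, 28, 42, 48, 56, 84, 112, 168, 336.
Evaluate successive powers at the divisors of 336:
323^1 ≡ 323
323^2 ≡ 196
323^3 ≡ 289
323^4 ≡ 335
323^6 ≡ 282
323^7 ≡ 96
323^8 ≡ 4
323^12 ≡ 329
323^14 ≡ 117
323^16 ≡ 16
323^21 ≡ 111
323^24 ≡ 64
323^28 ≡ 209
323^42 ≡ 189
323^48 ≡ 52
323^56 ≡ 208
323^84 ≡ 336
323^112 ≡ 128
323^168 ≡ 1
So ord_337(323) = 168.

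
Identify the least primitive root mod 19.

2

φ(19) = 19 − 1 = 18 = 2 · 3^2.
g is a primitive root iff g^(18/q) ≢ 1 (mod 19) for each prime q ∈ {2, 3}.
g = 2: 2^9 ≡ 18; 2^6 ≡ 7 — none is 1, so 2 is a primitive root.
Hence the least primitive root of 19 is 2.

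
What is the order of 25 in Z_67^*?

11

The order of 25 must divide φ(67) = 67 − 1 = 66 = 2 · 3 · 11.
Divisors of 66: 1, 2, 3, 6, 11, 22, 33, 66.
Compute 25^d (mod 67) for the divisors d until we hit 1:
25^1 ≡ 25 (mod 67)
25^2 ≡ 22 (mod 67)
25^3 ≡ 14 (mod 67)
25^6 ≡ 62 (mod 67)
25^11 ≡ 1 (mod 67) ✓
The smallest such exponent is 11, so the order of 25 is 11.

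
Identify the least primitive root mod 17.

3

φ(17) = 17 − 1 = 16 = 2^4.
Test candidates g = 2, 3, … against the prime factors q ∈ {2} of φ(17): g is a generator iff g^(16/q) ≢ 1 for every such q.
g = 2: 2^8 ≡ 1 — hits 1, so not a primitive root.
g = 3: 3^8 ≡ 16 — none is 1, so 3 is a primitive root.
Hence the least primitive root of 17 is 3.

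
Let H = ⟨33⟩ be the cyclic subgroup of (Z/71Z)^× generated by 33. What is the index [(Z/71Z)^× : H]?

1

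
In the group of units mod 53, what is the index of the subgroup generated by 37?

2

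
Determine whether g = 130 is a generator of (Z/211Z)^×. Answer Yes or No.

Yes

φ(211) = 211 − 1 = 210 = 2 · 3 · 5 · 7.
An element g generates (Z/211Z)^× iff g^(210/q) ≢ 1 (mod 211) for each prime q ∈ {2, 3, 5, 7}.
130^105 ≡ 210 (mod 211)  [q = 2: ≢ 1 ✓]
130^70 ≡ 196 (mod 211)  [q = 3: ≢ 1 ✓]
130^42 ≡ 55 (mod 211)  [q = 5: ≢ 1 ✓]
130^30 ≡ 148 (mod 211)  [q = 7: ≢ 1 ✓]
Every test exponent gives a nontrivial residue, hence 130 generates the full group.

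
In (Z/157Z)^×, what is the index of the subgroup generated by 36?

The order of 36 must divide φ(157) = 157 − 1 = 156 = 2^2 · 3 · 13.
Divisors of 156: 1, 2, 3, 4, 6, 12, 13, 26, 39, 52, 78, 156.
Test each divisor d:
36^1 ≡ 36
36^2 ≡ 40
36^3 ≡ 27
36^4 ≡ 30
36^6 ≡ 101
36^12 ≡ 153
36^13 ≡ 13
36^26 ≡ 12
36^39 ≡ 156
36^52 ≡ 144
36^78 ≡ 1
The order of 36 is 78, so the subgroup it generates has 78 elements.
[(Z/157Z)^× : ⟨36⟩] = 156/78 = 2.

2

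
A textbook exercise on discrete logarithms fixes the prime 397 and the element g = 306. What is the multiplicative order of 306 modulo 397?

99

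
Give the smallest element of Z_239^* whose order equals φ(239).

7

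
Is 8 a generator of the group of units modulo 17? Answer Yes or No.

φ(17) = 17 − 1 = 16 = 2^4.
Test 8^(16/q) mod 17 for each prime factor q of 16:
8^8 ≡ 1 (mod 17)  [q = 2: ≡ 1 ✗]
Since 8^8 ≡ 1, the order of 8 divides 8 < 16, so 8 is not a primitive root.

No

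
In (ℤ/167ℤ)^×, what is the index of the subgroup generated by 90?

1

Since 90 ∈ (Z/167Z)^×, its order divides φ(167) = 167 − 1 = 166 = 2 · 83.
Divisors of 166: 1, 2, 83, 166.
Check 90^d mod 167 for each divisor in increasing order:
90^1 ≡ 90 (mod 167)
90^2 ≡ 84 (mod 167)
90^83 ≡ 166 (mod 167)
90^166 ≡ 1 (mod 167) ✓
So ord_167(90) = 166, hence |⟨90⟩| = 166.
Index = |(Z/167Z)^×| / |⟨90⟩| = 166 / 166 = 1.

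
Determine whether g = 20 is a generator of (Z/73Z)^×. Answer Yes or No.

φ(73) = 73 − 1 = 72 = 2^3 · 3^2.
Test 20^(72/q) mod 73 for each prime factor q of 72:
20^36 ≡ 72 (mod 73)  [q = 2: ≢ 1 ✓]
20^24 ≡ 64 (mod 73)  [q = 3: ≢ 1 ✓]
All checks pass, so 20 has order 72 and is a primitive root modulo 73.

Yes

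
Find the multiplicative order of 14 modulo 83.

Since 14 ∈ (Z/83Z)^×, its order divides φ(83) = 83 − 1 = 82 = 2 · 41.
Divisors of 82: 1, 2, 41, 82.
Compute 14^d (mod 83) for the divisors d until we hit 1:
14^1 ≡ 14 (mod 83)
14^2 ≡ 30 (mod 83)
14^41 ≡ 82 (mod 83)
14^82 ≡ 1 (mod 83) ✓
Hence ord(14) = 82.

82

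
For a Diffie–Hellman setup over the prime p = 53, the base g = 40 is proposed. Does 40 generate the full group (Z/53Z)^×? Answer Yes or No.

φ(53) = 53 − 1 = 52 = 2^2 · 13.
Test 40^(52/q) mod 53 for each prime factor q of 52:
40^26 ≡ 1 (mod 53)  [q = 2: ≡ 1 ✗]
40^4 ≡ 47 (mod 53)  [q = 13: ≢ 1 ✓]
40^26 ≡ 1 shows ord(40) | 26, strictly less than φ(53); not a primitive root.

No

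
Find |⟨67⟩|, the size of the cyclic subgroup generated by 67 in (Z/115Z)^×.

44

The order of 67 must divide φ(115) = φ(5·23) = (5−1)·(23−1) = 4·22 = 88 = 2^3 · 11.
Divisors of 88: 1, 2, 4, 8, 11, 22, 44, 88.
Test each divisor d:
67^1 ≡ 67 (mod 115)
67^2 ≡ 4 (mod 115)
67^4 ≡ 16 (mod 115)
67^8 ≡ 26 (mod 115)
67^11 ≡ 68 (mod 115)
67^22 ≡ 24 (mod 115)
67^44 ≡ 1 (mod 115) ✓
So ord_115(67) = 44.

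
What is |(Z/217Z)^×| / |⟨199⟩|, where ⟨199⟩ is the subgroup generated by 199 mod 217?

6

By Lagrange's theorem, ord_217(199) divides φ(217) = φ(7·31) = (7−1)·(31−1) = 6·30 = 180 = 2^2 · 3^2 · 5.
Divisors of 180: 1, 2, 3, 4, 5, 6, 9, 10, 12, 15, 18, 20, 30, 36, 45, 60, 90, 180.
Evaluate successive powers at the divisors of 180:
199^1 ≡ 199 (mod 217)
199^2 ≡ 107 (mod 217)
199^3 ≡ 27 (mod 217)
199^4 ≡ 165 (mod 217)
199^5 ≡ 68 (mod 217)
199^6 ≡ 78 (mod 217)
199^9 ≡ 153 (mod 217)
199^10 ≡ 67 (mod 217)
199^12 ≡ 8 (mod 217)
199^15 ≡ 216 (mod 217)
199^18 ≡ 190 (mod 217)
199^20 ≡ 149 (mod 217)
199^30 ≡ 1 (mod 217) ✓
Thus |⟨199⟩| = ord(199) = 30.
[(Z/217Z)^× : ⟨199⟩] = 180/30 = 6.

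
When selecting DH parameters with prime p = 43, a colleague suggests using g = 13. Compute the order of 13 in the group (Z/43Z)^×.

21

ord(13) | φ(43) = 43 − 1 = 42 = 2 · 3 · 7.
Divisors of 42: 1, 2, 3, 6, 7, 14, 21, 42.
Check 13^d mod 43 for each divisor in increasing order:
13^1 ≡ 13 (mod 43)
13^2 ≡ 40 (mod 43)
13^3 ≡ 4 (mod 43)
13^6 ≡ 16 (mod 43)
13^7 ≡ 36 (mod 43)
13^14 ≡ 6 (mod 43)
13^21 ≡ 1 (mod 43) ✓
Hence ord(13) = 21.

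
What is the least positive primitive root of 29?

2

φ(29) = 29 − 1 = 28 = 2^2 · 7.
Test candidates g = 2, 3, … against the prime factors q ∈ {2, 7} of φ(29): g is a generator iff g^(28/q) ≢ 1 for every such q.
g = 2: 2^14 ≡ 28; 2^4 ≡ 16 — none is 1, so 2 is a primitive root.
Hence the least primitive root of 29 is 2.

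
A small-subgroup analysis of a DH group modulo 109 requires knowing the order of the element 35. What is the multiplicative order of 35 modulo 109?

By Lagrange's theorem, ord_109(35) divides φ(109) = 109 − 1 = 108 = 2^2 · 3^3.
Divisors of 108: 1, 2, 3, 4, 6, 9, 12, 18, 27, 36, 54, 108.
Check 35^d mod 109 for each divisor in increasing order:
35^1 ≡ 35
35^2 ≡ 26
35^3 ≡ 38
35^4 ≡ 22
35^6 ≡ 27
35^9 ≡ 45
35^12 ≡ 75
35^18 ≡ 63
35^27 ≡ 1
Therefore the multiplicative order of 35 modulo 109 is 27.

27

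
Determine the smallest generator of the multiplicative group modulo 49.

φ(49) = φ(7^2) = 7·(7−1) = 42 = 2 · 3 · 7.
g is a primitive root iff g^(42/q) ≢ 1 (mod 49) for each prime q ∈ {2, 3, 7}.
g = 2: 2^21 ≡ 1 — hits 1, so not a primitive root.
g = 3: 3^21 ≡ 48; 3^14 ≡ 30; 3^6 ≡ 43 — none is 1, so 3 is a primitive root.
The smallest primitive root modulo 49 is 3.

3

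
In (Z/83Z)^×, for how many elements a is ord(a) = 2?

1

φ(83) = 83 − 1 = 82 = 2 · 41.
In a cyclic group of order 82, there are φ(d) elements of order d for each divisor d of 82, and zero for non-divisors.
2 | 82, and φ(2) = 2 − 1 = 1.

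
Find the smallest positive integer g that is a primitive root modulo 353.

3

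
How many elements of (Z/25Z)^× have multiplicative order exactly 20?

8

φ(25) = φ(5^2) = 5·(5−1) = 20 = 2^2 · 5.
Since (Z/25Z)^× is cyclic of order 20, the number of elements of order d is φ(d) when d | 20 and 0 otherwise.
20 = 2^2 · 5 divides 20, and φ(20) = 8.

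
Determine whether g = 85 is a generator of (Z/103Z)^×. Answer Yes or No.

φ(103) = 103 − 1 = 102 = 2 · 3 · 17.
It suffices to check that the order of 85 is not a proper divisor of 102: compute 85^(102/q) for q ∈ {2, 3, 17}.
85^51 ≡ 102 (mod 103)  [q = 2: ≢ 1 ✓]
85^34 ≡ 46 (mod 103)  [q = 3: ≢ 1 ✓]
85^6 ≡ 79 (mod 103)  [q = 17: ≢ 1 ✓]
Every test exponent gives a nontrivial residue, hence 85 generates the full group.

Yes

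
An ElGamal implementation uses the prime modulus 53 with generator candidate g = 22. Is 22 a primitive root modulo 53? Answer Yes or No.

φ(53) = 53 − 1 = 52 = 2^2 · 13.
22 is a primitive root mod 53 iff 22^(φ(53)/q) ≢ 1 for every prime q | φ(53), i.e. q ∈ {2, 13}.
22^26 ≡ 52 (mod 53)  [q = 2: ≢ 1 ✓]
22^4 ≡ 49 (mod 53)  [q = 13: ≢ 1 ✓]
None equal 1, so ord_53(22) = 52: 22 is a primitive root.

Yes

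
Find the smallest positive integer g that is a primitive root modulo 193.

5

φ(193) = 193 − 1 = 192 = 2^6 · 3.
Test candidates g = 2, 3, … against the prime factors q ∈ {2, 3} of φ(193): g is a generator iff g^(192/q) ≢ 1 for every such q.
g = 2: 2^96 ≡ 1 — hits 1, so not a primitive root.
g = 3: 3^96 ≡ 1 — hits 1, so not a primitive root.
g = 4: 4^96 ≡ 1 — hits 1, so not a primitive root.
g = 5: 5^96 ≡ 192; 5^64 ≡ 84 — none is 1, so 5 is a primitive root.
The smallest primitive root modulo 193 is 5.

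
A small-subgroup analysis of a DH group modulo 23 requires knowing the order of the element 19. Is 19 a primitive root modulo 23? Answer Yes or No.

φ(23) = 23 − 1 = 22 = 2 · 11.
Test 19^(22/q) mod 23 for each prime factor q of 22:
19^11 ≡ 22 (mod 23)  [q = 2: ≢ 1 ✓]
19^2 ≡ 16 (mod 23)  [q = 11: ≢ 1 ✓]
None equal 1, so ord_23(19) = 22: 19 is a primitive root.

Yes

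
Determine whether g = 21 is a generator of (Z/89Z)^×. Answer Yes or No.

No

φ(89) = 89 − 1 = 88 = 2^3 · 11.
21 is a primitive root mod 89 iff 21^(φ(89)/q) ≢ 1 for every prime q | φ(89), i.e. q ∈ {2, 11}.
21^44 ≡ 1 (mod 89)  [q = 2: ≡ 1 ✗]
21^8 ≡ 78 (mod 89)  [q = 11: ≢ 1 ✓]
Since 21^44 ≡ 1, the order of 21 divides 44 < 88, so 21 is not a primitive root.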